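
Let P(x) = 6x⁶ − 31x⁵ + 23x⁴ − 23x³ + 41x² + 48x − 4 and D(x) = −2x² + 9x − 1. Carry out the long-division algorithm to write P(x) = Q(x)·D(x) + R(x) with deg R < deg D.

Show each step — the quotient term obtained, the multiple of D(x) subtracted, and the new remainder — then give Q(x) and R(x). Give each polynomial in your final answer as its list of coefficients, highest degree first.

Q = [-3, 2, -1, 6, 7]; R = [-9, 3]

Step 1: lead(6x⁶ − 31x⁵ + 23x⁴ − 23x³ + 41x² + 48x − 4) ÷ lead(D) = 6x⁶ ÷ −2x² = −3x⁴. Subtract (−3x⁴)·D = 6x⁶ − 27x⁵ + 3x⁴. Remainder: −4x⁵ + 20x⁴ − 23x³ + 41x² + 48x − 4.
Step 2: lead(−4x⁵ + 20x⁴ − 23x³ + 41x² + 48x − 4) ÷ lead(D) = −4x⁵ ÷ −2x² = 2x³. Subtract (2x³)·D = −4x⁵ + 18x⁴ − 2x³. Remainder: 2x⁴ − 21x³ + 41x² + 48x − 4.
Step 3: lead(2x⁴ − 21x³ + 41x² + 48x − 4) ÷ lead(D) = 2x⁴ ÷ −2x² = −x². Subtract (−x²)·D = 2x⁴ − 9x³ + x². Remainder: −12x³ + 40x² + 48x − 4.
Step 4: lead(−12x³ + 40x² + 48x − 4) ÷ lead(D) = −12x³ ÷ −2x² = 6x. Subtract (6x)·D = −12x³ + 54x² − 6x. Remainder: −14x² + 54x − 4.
Step 5: lead(−14x² + 54x − 4) ÷ lead(D) = −14x² ÷ −2x² = 7. Subtract (7)·D = −14x² + 63x − 7. Remainder: −9x + 3.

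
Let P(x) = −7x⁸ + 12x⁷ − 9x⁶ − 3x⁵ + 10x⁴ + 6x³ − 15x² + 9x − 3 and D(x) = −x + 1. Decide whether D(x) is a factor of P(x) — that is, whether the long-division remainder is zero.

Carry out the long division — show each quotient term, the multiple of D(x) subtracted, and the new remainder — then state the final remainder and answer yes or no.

R(x) = 0, so D(x) is a factor of P(x). yes

Step 1: lead(−7x⁸ + 12x⁷ − 9x⁶ − 3x⁵ + 10x⁴ + 6x³ − 15x² + 9x − 3) ÷ lead(D) = −7x⁸ ÷ −x = 7x⁷. Subtract (7x⁷)·D = −7x⁸ + 7x⁷. Remainder: 5x⁷ − 9x⁶ − 3x⁵ + 10x⁴ + 6x³ − 15x² + 9x − 3.
Step 2: lead(5x⁷ − 9x⁶ − 3x⁵ + 10x⁴ + 6x³ − 15x² + 9x − 3) ÷ lead(D) = 5x⁷ ÷ −x = −5x⁶. Subtract (−5x⁶)·D = 5x⁷ − 5x⁶. Remainder: −4x⁶ − 3x⁵ + 10x⁴ + 6x³ − 15x² + 9x − 3.
Step 3: lead(−4x⁶ − 3x⁵ + 10x⁴ + 6x³ − 15x² + 9x − 3) ÷ lead(D) = −4x⁶ ÷ −x = 4x⁵. Subtract (4x⁵)·D = −4x⁶ + 4x⁵. Remainder: −7x⁵ + 10x⁴ + 6x³ − 15x² + 9x − 3.
Step 4: lead(−7x⁵ + 10x⁴ + 6x³ − 15x² + 9x − 3) ÷ lead(D) = −7x⁵ ÷ −x = 7x⁴. Subtract (7x⁴)·D = −7x⁵ + 7x⁴. Remainder: 3x⁴ + 6x³ − 15x² + 9x − 3.
Step 5: lead(3x⁴ + 6x³ − 15x² + 9x − 3) ÷ lead(D) = 3x⁴ ÷ −x = −3x³. Subtract (−3x³)·D = 3x⁴ − 3x³. Remainder: 9x³ − 15x² + 9x − 3.
Step 6: lead(9x³ − 15x² + 9x − 3) ÷ lead(D) = 9x³ ÷ −x = −9x². Subtract (−9x²)·D = 9x³ − 9x². Remainder: −6x² + 9x − 3.
Step 7: lead(−6x² + 9x − 3) ÷ lead(D) = −6x² ÷ −x = 6x. Subtract (6x)·D = −6x² + 6x. Remainder: 3x − 3.
Step 8: lead(3x − 3) ÷ lead(D) = 3x ÷ −x = −3. Subtract (−3)·D = 3x − 3. Remainder: 0.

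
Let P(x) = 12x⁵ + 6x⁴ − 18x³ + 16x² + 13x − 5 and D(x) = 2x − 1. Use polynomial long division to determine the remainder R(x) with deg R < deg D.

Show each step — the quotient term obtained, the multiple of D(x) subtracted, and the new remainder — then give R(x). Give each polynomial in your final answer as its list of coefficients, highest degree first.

R = [4]

Step 1: lead(12x⁵ + 6x⁴ − 18x³ + 16x² + 13x − 5) ÷ lead(D) = 12x⁵ ÷ 2x = 6x⁴. Subtract (6x⁴)·D = 12x⁵ − 6x⁴. Remainder: 12x⁴ − 18x³ + 16x² + 13x − 5.
Step 2: lead(12x⁴ − 18x³ + 16x² + 13x − 5) ÷ lead(D) = 12x⁴ ÷ 2x = 6x³. Subtract (6x³)·D = 12x⁴ − 6x³. Remainder: −12x³ + 16x² + 13x − 5.
Step 3: lead(−12x³ + 16x² + 13x − 5) ÷ lead(D) = −12x³ ÷ 2x = −6x². Subtract (−6x²)·D = −12x³ + 6x². Remainder: 10x² + 13x − 5.
Step 4: lead(10x² + 13x − 5) ÷ lead(D) = 10x² ÷ 2x = 5x. Subtract (5x)·D = 10x² − 5x. Remainder: 18x − 5.
Step 5: lead(18x − 5) ÷ lead(D) = 18x ÷ 2x = 9. Subtract (9)·D = 18x − 9. Remainder: 4.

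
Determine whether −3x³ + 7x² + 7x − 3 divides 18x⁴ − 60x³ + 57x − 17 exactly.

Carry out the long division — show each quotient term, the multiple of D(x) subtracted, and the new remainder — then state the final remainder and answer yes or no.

Step 1: lead(18x⁴ − 60x³ + 57x − 17) ÷ lead(D) = 18x⁴ ÷ −3x³ = −6x. Subtract (−6x)·D = 18x⁴ − 42x³ − 42x² + 18x. Remainder: −18x³ + 42x² + 39x − 17.
Step 2: lead(−18x³ + 42x² + 39x − 17) ÷ lead(D) = −18x³ ÷ −3x³ = 6. Subtract (6)·D = −18x³ + 42x² + 42x − 18. Remainder: −3x + 1.

R(x) = −3x + 1, so D(x) is not a factor of P(x). no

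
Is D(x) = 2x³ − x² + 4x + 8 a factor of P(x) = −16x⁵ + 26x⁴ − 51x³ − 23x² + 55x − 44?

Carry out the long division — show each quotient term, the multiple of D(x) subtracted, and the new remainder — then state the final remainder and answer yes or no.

Step 1: lead(−16x⁵ + 26x⁴ − 51x³ − 23x² + 55x − 44) ÷ lead(D) = −16x⁵ ÷ 2x³ = −8x². Subtract (−8x²)·D = −16x⁵ + 8x⁴ − 32x³ − 64x². Remainder: 18x⁴ − 19x³ + 41x² + 55x − 44.
Step 2: lead(18x⁴ − 19x³ + 41x² + 55x − 44) ÷ lead(D) = 18x⁴ ÷ 2x³ = 9x. Subtract (9x)·D = 18x⁴ − 9x³ + 36x² + 72x. Remainder: −10x³ + 5x² − 17x − 44.
Step 3: lead(−10x³ + 5x² − 17x − 44) ÷ lead(D) = −10x³ ÷ 2x³ = −5. Subtract (−5)·D = −10x³ + 5x² − 20x − 40. Remainder: 3x − 4.

R(x) = 3x − 4, so D(x) is not a factor of P(x). no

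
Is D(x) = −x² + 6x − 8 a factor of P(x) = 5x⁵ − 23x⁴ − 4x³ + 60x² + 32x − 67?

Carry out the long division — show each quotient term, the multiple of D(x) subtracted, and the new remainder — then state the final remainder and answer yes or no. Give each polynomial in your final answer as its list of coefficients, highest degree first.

Step 1: lead(5x⁵ − 23x⁴ − 4x³ + 60x² + 32x − 67) ÷ lead(D) = 5x⁵ ÷ −x² = −5x³. Subtract (−5x³)·D = 5x⁵ − 30x⁴ + 40x³. Remainder: 7x⁴ − 44x³ + 60x² + 32x − 67.
Step 2: lead(7x⁴ − 44x³ + 60x² + 32x − 67) ÷ lead(D) = 7x⁴ ÷ −x² = −7x². Subtract (−7x²)·D = 7x⁴ − 42x³ + 56x². Remainder: −2x³ + 4x² + 32x − 67.
Step 3: lead(−2x³ + 4x² + 32x − 67) ÷ lead(D) = −2x³ ÷ −x² = 2x. Subtract (2x)·D = −2x³ + 12x² − 16x. Remainder: −8x² + 48x − 67.
Step 4: lead(−8x² + 48x − 67) ÷ lead(D) = −8x² ÷ −x² = 8. Subtract (8)·D = −8x² + 48x − 64. Remainder: −3.

R = [-3], so D(x) is not a factor of P(x). no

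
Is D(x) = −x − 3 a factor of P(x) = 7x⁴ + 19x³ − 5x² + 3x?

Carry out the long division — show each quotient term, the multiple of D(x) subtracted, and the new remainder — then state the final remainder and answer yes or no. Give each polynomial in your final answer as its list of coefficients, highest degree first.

R = [0], so D(x) is a factor of P(x). yes

Step 1: lead(7x⁴ + 19x³ − 5x² + 3x) ÷ lead(D) = 7x⁴ ÷ −x = −7x³. Subtract (−7x³)·D = 7x⁴ + 21x³. Remainder: −2x³ − 5x² + 3x.
Step 2: lead(−2x³ − 5x² + 3x) ÷ lead(D) = −2x³ ÷ −x = 2x². Subtract (2x²)·D = −2x³ − 6x². Remainder: x² + 3x.
Step 3: lead(x² + 3x) ÷ lead(D) = x² ÷ −x = −x. Subtract (−x)·D = x² + 3x. Remainder: 0.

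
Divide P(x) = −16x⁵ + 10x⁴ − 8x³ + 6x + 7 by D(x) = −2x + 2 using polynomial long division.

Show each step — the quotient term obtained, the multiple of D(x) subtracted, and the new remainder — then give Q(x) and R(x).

Q(x) = 8x⁴ + 3x³ + 7x² + 7x + 4; R(x) = −1

Step 1: lead(−16x⁵ + 10x⁴ − 8x³ + 6x + 7) ÷ lead(D) = −16x⁵ ÷ −2x = 8x⁴. Subtract (8x⁴)·D = −16x⁵ + 16x⁴. Remainder: −6x⁴ − 8x³ + 6x + 7.
Step 2: lead(−6x⁴ − 8x³ + 6x + 7) ÷ lead(D) = −6x⁴ ÷ −2x = 3x³. Subtract (3x³)·D = −6x⁴ + 6x³. Remainder: −14x³ + 6x + 7.
Step 3: lead(−14x³ + 6x + 7) ÷ lead(D) = −14x³ ÷ −2x = 7x². Subtract (7x²)·D = −14x³ + 14x². Remainder: −14x² + 6x + 7.
Step 4: lead(−14x² + 6x + 7) ÷ lead(D) = −14x² ÷ −2x = 7x. Subtract (7x)·D = −14x² + 14x. Remainder: −8x + 7.
Step 5: lead(−8x + 7) ÷ lead(D) = −8x ÷ −2x = 4. Subtract (4)·D = −8x + 8. Remainder: −1.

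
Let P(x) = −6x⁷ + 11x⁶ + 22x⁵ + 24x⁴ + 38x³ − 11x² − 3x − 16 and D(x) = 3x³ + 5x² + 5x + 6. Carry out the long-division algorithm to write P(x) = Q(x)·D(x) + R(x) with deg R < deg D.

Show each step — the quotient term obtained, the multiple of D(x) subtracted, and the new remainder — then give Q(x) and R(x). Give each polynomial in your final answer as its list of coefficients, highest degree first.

Step 1: lead(−6x⁷ + 11x⁶ + 22x⁵ + 24x⁴ + 38x³ − 11x² − 3x − 16) ÷ lead(D) = −6x⁷ ÷ 3x³ = −2x⁴. Subtract (−2x⁴)·D = −6x⁷ − 10x⁶ − 10x⁵ − 12x⁴. Remainder: 21x⁶ + 32x⁵ + 36x⁴ + 38x³ − 11x² − 3x − 16.
Step 2: lead(21x⁶ + 32x⁵ + 36x⁴ + 38x³ − 11x² − 3x − 16) ÷ lead(D) = 21x⁶ ÷ 3x³ = 7x³. Subtract (7x³)·D = 21x⁶ + 35x⁵ + 35x⁴ + 42x³. Remainder: −3x⁵ + x⁴ − 4x³ − 11x² − 3x − 16.
Step 3: lead(−3x⁵ + x⁴ − 4x³ − 11x² − 3x − 16) ÷ lead(D) = −3x⁵ ÷ 3x³ = −x². Subtract (−x²)·D = −3x⁵ − 5x⁴ − 5x³ − 6x². Remainder: 6x⁴ + x³ − 5x² − 3x − 16.
Step 4: lead(6x⁴ + x³ − 5x² − 3x − 16) ÷ lead(D) = 6x⁴ ÷ 3x³ = 2x. Subtract (2x)·D = 6x⁴ + 10x³ + 10x² + 12x. Remainder: −9x³ − 15x² − 15x − 16.
Step 5: lead(−9x³ − 15x² − 15x − 16) ÷ lead(D) = −9x³ ÷ 3x³ = −3. Subtract (−3)·D = −9x³ − 15x² − 15x − 18. Remainder: 2.

Q = [-2, 7, -1, 2, -3]; R = [2]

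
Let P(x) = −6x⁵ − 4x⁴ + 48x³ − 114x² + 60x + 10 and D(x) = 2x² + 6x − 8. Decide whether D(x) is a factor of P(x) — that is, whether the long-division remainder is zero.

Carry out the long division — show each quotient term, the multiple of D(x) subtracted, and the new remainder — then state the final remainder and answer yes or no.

R(x) = −6, so D(x) is not a factor of P(x). no

Step 1: lead(−6x⁵ − 4x⁴ + 48x³ − 114x² + 60x + 10) ÷ lead(D) = −6x⁵ ÷ 2x² = −3x³. Subtract (−3x³)·D = −6x⁵ − 18x⁴ + 24x³. Remainder: 14x⁴ + 24x³ − 114x² + 60x + 10.
Step 2: lead(14x⁴ + 24x³ − 114x² + 60x + 10) ÷ lead(D) = 14x⁴ ÷ 2x² = 7x². Subtract (7x²)·D = 14x⁴ + 42x³ − 56x². Remainder: −18x³ − 58x² + 60x + 10.
Step 3: lead(−18x³ − 58x² + 60x + 10) ÷ lead(D) = −18x³ ÷ 2x² = −9x. Subtract (−9x)·D = −18x³ − 54x² + 72x. Remainder: −4x² − 12x + 10.
Step 4: lead(−4x² − 12x + 10) ÷ lead(D) = −4x² ÷ 2x² = −2. Subtract (−2)·D = −4x² − 12x + 16. Remainder: −6.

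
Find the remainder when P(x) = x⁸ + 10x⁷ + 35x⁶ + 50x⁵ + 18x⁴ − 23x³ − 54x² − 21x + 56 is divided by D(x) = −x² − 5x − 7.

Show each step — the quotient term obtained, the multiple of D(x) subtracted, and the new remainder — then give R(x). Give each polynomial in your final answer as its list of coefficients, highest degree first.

R = [7]

Step 1: lead(x⁸ + 10x⁷ + 35x⁶ + 50x⁵ + 18x⁴ − 23x³ − 54x² − 21x + 56) ÷ lead(D) = x⁸ ÷ −x² = −x⁶. Subtract (−x⁶)·D = x⁸ + 5x⁷ + 7x⁶. Remainder: 5x⁷ + 28x⁶ + 50x⁵ + 18x⁴ − 23x³ − 54x² − 21x + 56.
Step 2: lead(5x⁷ + 28x⁶ + 50x⁵ + 18x⁴ − 23x³ − 54x² − 21x + 56) ÷ lead(D) = 5x⁷ ÷ −x² = −5x⁵. Subtract (−5x⁵)·D = 5x⁷ + 25x⁶ + 35x⁵. Remainder: 3x⁶ + 15x⁵ + 18x⁴ − 23x³ − 54x² − 21x + 56.
Step 3: lead(3x⁶ + 15x⁵ + 18x⁴ − 23x³ − 54x² − 21x + 56) ÷ lead(D) = 3x⁶ ÷ −x² = −3x⁴. Subtract (−3x⁴)·D = 3x⁶ + 15x⁵ + 21x⁴. Remainder: −3x⁴ − 23x³ − 54x² − 21x + 56.
Step 4: lead(−3x⁴ − 23x³ − 54x² − 21x + 56) ÷ lead(D) = −3x⁴ ÷ −x² = 3x². Subtract (3x²)·D = −3x⁴ − 15x³ − 21x². Remainder: −8x³ − 33x² − 21x + 56.
Step 5: lead(−8x³ − 33x² − 21x + 56) ÷ lead(D) = −8x³ ÷ −x² = 8x. Subtract (8x)·D = −8x³ − 40x² − 56x. Remainder: 7x² + 35x + 56.
Step 6: lead(7x² + 35x + 56) ÷ lead(D) = 7x² ÷ −x² = −7. Subtract (−7)·D = 7x² + 35x + 49. Remainder: 7.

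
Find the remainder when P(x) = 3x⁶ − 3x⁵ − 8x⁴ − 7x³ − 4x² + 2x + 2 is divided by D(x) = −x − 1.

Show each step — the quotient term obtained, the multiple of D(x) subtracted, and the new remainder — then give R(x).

Step 1: lead(3x⁶ − 3x⁵ − 8x⁴ − 7x³ − 4x² + 2x + 2) ÷ lead(D) = 3x⁶ ÷ −x = −3x⁵. Subtract (−3x⁵)·D = 3x⁶ + 3x⁵. Remainder: −6x⁵ − 8x⁴ − 7x³ − 4x² + 2x + 2.
Step 2: lead(−6x⁵ − 8x⁴ − 7x³ − 4x² + 2x + 2) ÷ lead(D) = −6x⁵ ÷ −x = 6x⁴. Subtract (6x⁴)·D = −6x⁵ − 6x⁴. Remainder: −2x⁴ − 7x³ − 4x² + 2x + 2.
Step 3: lead(−2x⁴ − 7x³ − 4x² + 2x + 2) ÷ lead(D) = −2x⁴ ÷ −x = 2x³. Subtract (2x³)·D = −2x⁴ − 2x³. Remainder: −5x³ − 4x² + 2x + 2.
Step 4: lead(−5x³ − 4x² + 2x + 2) ÷ lead(D) = −5x³ ÷ −x = 5x². Subtract (5x²)·D = −5x³ − 5x². Remainder: x² + 2x + 2.
Step 5: lead(x² + 2x + 2) ÷ lead(D) = x² ÷ −x = −x. Subtract (−x)·D = x² + x. Remainder: x + 2.
Step 6: lead(x + 2) ÷ lead(D) = x ÷ −x = −1. Subtract (−1)·D = x + 1. Remainder: 1.

R(x) = 1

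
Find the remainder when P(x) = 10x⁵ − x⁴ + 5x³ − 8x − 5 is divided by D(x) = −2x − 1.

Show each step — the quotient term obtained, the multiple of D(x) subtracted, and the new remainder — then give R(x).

R(x) = −2

Step 1: lead(10x⁵ − x⁴ + 5x³ − 8x − 5) ÷ lead(D) = 10x⁵ ÷ −2x = −5x⁴. Subtract (−5x⁴)·D = 10x⁵ + 5x⁴. Remainder: −6x⁴ + 5x³ − 8x − 5.
Step 2: lead(−6x⁴ + 5x³ − 8x − 5) ÷ lead(D) = −6x⁴ ÷ −2x = 3x³. Subtract (3x³)·D = −6x⁴ − 3x³. Remainder: 8x³ − 8x − 5.
Step 3: lead(8x³ − 8x − 5) ÷ lead(D) = 8x³ ÷ −2x = −4x². Subtract (−4x²)·D = 8x³ + 4x². Remainder: −4x² − 8x − 5.
Step 4: lead(−4x² − 8x − 5) ÷ lead(D) = −4x² ÷ −2x = 2x. Subtract (2x)·D = −4x² − 2x. Remainder: −6x − 5.
Step 5: lead(−6x − 5) ÷ lead(D) = −6x ÷ −2x = 3. Subtract (3)·D = −6x − 3. Remainder: −2.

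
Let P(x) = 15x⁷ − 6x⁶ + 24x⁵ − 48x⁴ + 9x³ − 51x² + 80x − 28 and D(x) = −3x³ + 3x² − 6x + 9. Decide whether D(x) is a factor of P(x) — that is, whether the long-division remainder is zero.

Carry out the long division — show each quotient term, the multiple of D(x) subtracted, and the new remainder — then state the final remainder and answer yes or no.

R(x) = 6x² + 2x + 8, so D(x) is not a factor of P(x). no

Step 1: lead(15x⁷ − 6x⁶ + 24x⁵ − 48x⁴ + 9x³ − 51x² + 80x − 28) ÷ lead(D) = 15x⁷ ÷ −3x³ = −5x⁴. Subtract (−5x⁴)·D = 15x⁷ − 15x⁶ + 30x⁵ − 45x⁴. Remainder: 9x⁶ − 6x⁵ − 3x⁴ + 9x³ − 51x² + 80x − 28.
Step 2: lead(9x⁶ − 6x⁵ − 3x⁴ + 9x³ − 51x² + 80x − 28) ÷ lead(D) = 9x⁶ ÷ −3x³ = −3x³. Subtract (−3x³)·D = 9x⁶ − 9x⁵ + 18x⁴ − 27x³. Remainder: 3x⁵ − 21x⁴ + 36x³ − 51x² + 80x − 28.
Step 3: lead(3x⁵ − 21x⁴ + 36x³ − 51x² + 80x − 28) ÷ lead(D) = 3x⁵ ÷ −3x³ = −x². Subtract (−x²)·D = 3x⁵ − 3x⁴ + 6x³ − 9x². Remainder: −18x⁴ + 30x³ − 42x² + 80x − 28.
Step 4: lead(−18x⁴ + 30x³ − 42x² + 80x − 28) ÷ lead(D) = −18x⁴ ÷ −3x³ = 6x. Subtract (6x)·D = −18x⁴ + 18x³ − 36x² + 54x. Remainder: 12x³ − 6x² + 26x − 28.
Step 5: lead(12x³ − 6x² + 26x − 28) ÷ lead(D) = 12x³ ÷ −3x³ = −4. Subtract (−4)·D = 12x³ − 12x² + 24x − 36. Remainder: 6x² + 2x + 8.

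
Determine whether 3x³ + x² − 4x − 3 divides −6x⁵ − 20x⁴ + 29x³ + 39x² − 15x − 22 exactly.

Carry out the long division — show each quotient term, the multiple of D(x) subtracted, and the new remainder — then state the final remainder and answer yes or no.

Step 1: lead(−6x⁵ − 20x⁴ + 29x³ + 39x² − 15x − 22) ÷ lead(D) = −6x⁵ ÷ 3x³ = −2x². Subtract (−2x²)·D = −6x⁵ − 2x⁴ + 8x³ + 6x². Remainder: −18x⁴ + 21x³ + 33x² − 15x − 22.
Step 2: lead(−18x⁴ + 21x³ + 33x² − 15x − 22) ÷ lead(D) = −18x⁴ ÷ 3x³ = −6x. Subtract (−6x)·D = −18x⁴ − 6x³ + 24x² + 18x. Remainder: 27x³ + 9x² − 33x − 22.
Step 3: lead(27x³ + 9x² − 33x − 22) ÷ lead(D) = 27x³ ÷ 3x³ = 9. Subtract (9)·D = 27x³ + 9x² − 36x − 27. Remainder: 3x + 5.

R(x) = 3x + 5, so D(x) is not a factor of P(x). no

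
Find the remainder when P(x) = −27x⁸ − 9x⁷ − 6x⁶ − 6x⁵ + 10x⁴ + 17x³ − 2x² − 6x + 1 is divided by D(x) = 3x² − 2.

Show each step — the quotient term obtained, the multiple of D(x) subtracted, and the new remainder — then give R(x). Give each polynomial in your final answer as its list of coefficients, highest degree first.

Step 1: lead(−27x⁸ − 9x⁷ − 6x⁶ − 6x⁵ + 10x⁴ + 17x³ − 2x² − 6x + 1) ÷ lead(D) = −27x⁸ ÷ 3x² = −9x⁶. Subtract (−9x⁶)·D = −27x⁸ + 18x⁶. Remainder: −9x⁷ − 24x⁶ − 6x⁵ + 10x⁴ + 17x³ − 2x² − 6x + 1.
Step 2: lead(−9x⁷ − 24x⁶ − 6x⁵ + 10x⁴ + 17x³ − 2x² − 6x + 1) ÷ lead(D) = −9x⁷ ÷ 3x² = −3x⁵. Subtract (−3x⁵)·D = −9x⁷ + 6x⁵. Remainder: −24x⁶ − 12x⁵ + 10x⁴ + 17x³ − 2x² − 6x + 1.
Step 3: lead(−24x⁶ − 12x⁵ + 10x⁴ + 17x³ − 2x² − 6x + 1) ÷ lead(D) = −24x⁶ ÷ 3x² = −8x⁴. Subtract (−8x⁴)·D = −24x⁶ + 16x⁴. Remainder: −12x⁵ − 6x⁴ + 17x³ − 2x² − 6x + 1.
Step 4: lead(−12x⁵ − 6x⁴ + 17x³ − 2x² − 6x + 1) ÷ lead(D) = −12x⁵ ÷ 3x² = −4x³. Subtract (−4x³)·D = −12x⁵ + 8x³. Remainder: −6x⁴ + 9x³ − 2x² − 6x + 1.
Step 5: lead(−6x⁴ + 9x³ − 2x² − 6x + 1) ÷ lead(D) = −6x⁴ ÷ 3x² = −2x². Subtract (−2x²)·D = −6x⁴ + 4x². Remainder: 9x³ − 6x² − 6x + 1.
Step 6: lead(9x³ − 6x² − 6x + 1) ÷ lead(D) = 9x³ ÷ 3x² = 3x. Subtract (3x)·D = 9x³ − 6x. Remainder: −6x² + 1.
Step 7: lead(−6x² + 1) ÷ lead(D) = −6x² ÷ 3x² = −2. Subtract (−2)·D = −6x² + 4. Remainder: −3.

R = [-3]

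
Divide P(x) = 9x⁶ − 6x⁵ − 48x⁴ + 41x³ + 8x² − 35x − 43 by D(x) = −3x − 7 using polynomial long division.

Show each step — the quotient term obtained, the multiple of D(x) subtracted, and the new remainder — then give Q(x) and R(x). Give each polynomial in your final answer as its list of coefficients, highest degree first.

Step 1: lead(9x⁶ − 6x⁵ − 48x⁴ + 41x³ + 8x² − 35x − 43) ÷ lead(D) = 9x⁶ ÷ −3x = −3x⁵. Subtract (−3x⁵)·D = 9x⁶ + 21x⁵. Remainder: −27x⁵ − 48x⁴ + 41x³ + 8x² − 35x − 43.
Step 2: lead(−27x⁵ − 48x⁴ + 41x³ + 8x² − 35x − 43) ÷ lead(D) = −27x⁵ ÷ −3x = 9x⁴. Subtract (9x⁴)·D = −27x⁵ − 63x⁴. Remainder: 15x⁴ + 41x³ + 8x² − 35x − 43.
Step 3: lead(15x⁴ + 41x³ + 8x² − 35x − 43) ÷ lead(D) = 15x⁴ ÷ −3x = −5x³. Subtract (−5x³)·D = 15x⁴ + 35x³. Remainder: 6x³ + 8x² − 35x − 43.
Step 4: lead(6x³ + 8x² − 35x − 43) ÷ lead(D) = 6x³ ÷ −3x = −2x². Subtract (−2x²)·D = 6x³ + 14x². Remainder: −6x² − 35x − 43.
Step 5: lead(−6x² − 35x − 43) ÷ lead(D) = −6x² ÷ −3x = 2x. Subtract (2x)·D = −6x² − 14x. Remainder: −21x − 43.
Step 6: lead(−21x − 43) ÷ lead(D) = −21x ÷ −3x = 7. Subtract (7)·D = −21x − 49. Remainder: 6.

Q = [-3, 9, -5, -2, 2, 7]; R = [6]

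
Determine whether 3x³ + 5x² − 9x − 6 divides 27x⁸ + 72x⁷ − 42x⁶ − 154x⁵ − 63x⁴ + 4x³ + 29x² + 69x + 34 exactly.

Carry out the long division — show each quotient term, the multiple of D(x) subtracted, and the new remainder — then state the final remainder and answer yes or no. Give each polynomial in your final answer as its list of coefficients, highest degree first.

R = [4], so D(x) is not a factor of P(x). no

Step 1: lead(27x⁸ + 72x⁷ − 42x⁶ − 154x⁵ − 63x⁴ + 4x³ + 29x² + 69x + 34) ÷ lead(D) = 27x⁸ ÷ 3x³ = 9x⁵. Subtract (9x⁵)·D = 27x⁸ + 45x⁷ − 81x⁶ − 54x⁵. Remainder: 27x⁷ + 39x⁶ − 100x⁵ − 63x⁴ + 4x³ + 29x² + 69x + 34.
Step 2: lead(27x⁷ + 39x⁶ − 100x⁵ − 63x⁴ + 4x³ + 29x² + 69x + 34) ÷ lead(D) = 27x⁷ ÷ 3x³ = 9x⁴. Subtract (9x⁴)·D = 27x⁷ + 45x⁶ − 81x⁵ − 54x⁴. Remainder: −6x⁶ − 19x⁵ − 9x⁴ + 4x³ + 29x² + 69x + 34.
Step 3: lead(−6x⁶ − 19x⁵ − 9x⁴ + 4x³ + 29x² + 69x + 34) ÷ lead(D) = −6x⁶ ÷ 3x³ = −2x³. Subtract (−2x³)·D = −6x⁶ − 10x⁵ + 18x⁴ + 12x³. Remainder: −9x⁵ − 27x⁴ − 8x³ + 29x² + 69x + 34.
Step 4: lead(−9x⁵ − 27x⁴ − 8x³ + 29x² + 69x + 34) ÷ lead(D) = −9x⁵ ÷ 3x³ = −3x². Subtract (−3x²)·D = −9x⁵ − 15x⁴ + 27x³ + 18x². Remainder: −12x⁴ − 35x³ + 11x² + 69x + 34.
Step 5: lead(−12x⁴ − 35x³ + 11x² + 69x + 34) ÷ lead(D) = −12x⁴ ÷ 3x³ = −4x. Subtract (−4x)·D = −12x⁴ − 20x³ + 36x² + 24x. Remainder: −15x³ − 25x² + 45x + 34.
Step 6: lead(−15x³ − 25x² + 45x + 34) ÷ lead(D) = −15x³ ÷ 3x³ = −5. Subtract (−5)·D = −15x³ − 25x² + 45x + 30. Remainder: 4.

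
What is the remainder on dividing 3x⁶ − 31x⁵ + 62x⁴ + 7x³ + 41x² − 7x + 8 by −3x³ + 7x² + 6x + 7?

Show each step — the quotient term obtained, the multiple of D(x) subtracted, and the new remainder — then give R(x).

R(x) = −5x² + 9x − 6

Step 1: lead(3x⁶ − 31x⁵ + 62x⁴ + 7x³ + 41x² − 7x + 8) ÷ lead(D) = 3x⁶ ÷ −3x³ = −x³. Subtract (−x³)·D = 3x⁶ − 7x⁵ − 6x⁴ − 7x³. Remainder: −24x⁵ + 68x⁴ + 14x³ + 41x² − 7x + 8.
Step 2: lead(−24x⁵ + 68x⁴ + 14x³ + 41x² − 7x + 8) ÷ lead(D) = −24x⁵ ÷ −3x³ = 8x². Subtract (8x²)·D = −24x⁵ + 56x⁴ + 48x³ + 56x². Remainder: 12x⁴ − 34x³ − 15x² − 7x + 8.
Step 3: lead(12x⁴ − 34x³ − 15x² − 7x + 8) ÷ lead(D) = 12x⁴ ÷ −3x³ = −4x. Subtract (−4x)·D = 12x⁴ − 28x³ − 24x² − 28x. Remainder: −6x³ + 9x² + 21x + 8.
Step 4: lead(−6x³ + 9x² + 21x + 8) ÷ lead(D) = −6x³ ÷ −3x³ = 2. Subtract (2)·D = −6x³ + 14x² + 12x + 14. Remainder: −5x² + 9x − 6.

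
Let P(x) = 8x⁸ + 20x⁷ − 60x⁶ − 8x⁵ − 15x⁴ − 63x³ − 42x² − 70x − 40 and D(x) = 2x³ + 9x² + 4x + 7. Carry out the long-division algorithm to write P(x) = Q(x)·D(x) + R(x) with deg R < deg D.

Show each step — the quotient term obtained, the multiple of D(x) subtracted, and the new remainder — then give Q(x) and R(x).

Step 1: lead(8x⁸ + 20x⁷ − 60x⁶ − 8x⁵ − 15x⁴ − 63x³ − 42x² − 70x − 40) ÷ lead(D) = 8x⁸ ÷ 2x³ = 4x⁵. Subtract (4x⁵)·D = 8x⁸ + 36x⁷ + 16x⁶ + 28x⁵. Remainder: −16x⁷ − 76x⁶ − 36x⁵ − 15x⁴ − 63x³ − 42x² − 70x − 40.
Step 2: lead(−16x⁷ − 76x⁶ − 36x⁵ − 15x⁴ − 63x³ − 42x² − 70x − 40) ÷ lead(D) = −16x⁷ ÷ 2x³ = −8x⁴. Subtract (−8x⁴)·D = −16x⁷ − 72x⁶ − 32x⁵ − 56x⁴. Remainder: −4x⁶ − 4x⁵ + 41x⁴ − 63x³ − 42x² − 70x − 40.
Step 3: lead(−4x⁶ − 4x⁵ + 41x⁴ − 63x³ − 42x² − 70x − 40) ÷ lead(D) = −4x⁶ ÷ 2x³ = −2x³. Subtract (−2x³)·D = −4x⁶ − 18x⁵ − 8x⁴ − 14x³. Remainder: 14x⁵ + 49x⁴ − 49x³ − 42x² − 70x − 40.
Step 4: lead(14x⁵ + 49x⁴ − 49x³ − 42x² − 70x − 40) ÷ lead(D) = 14x⁵ ÷ 2x³ = 7x². Subtract (7x²)·D = 14x⁵ + 63x⁴ + 28x³ + 49x². Remainder: −14x⁴ − 77x³ − 91x² − 70x − 40.
Step 5: lead(−14x⁴ − 77x³ − 91x² − 70x − 40) ÷ lead(D) = −14x⁴ ÷ 2x³ = −7x. Subtract (−7x)·D = −14x⁴ − 63x³ − 28x² − 49x. Remainder: −14x³ − 63x² − 21x − 40.
Step 6: lead(−14x³ − 63x² − 21x − 40) ÷ lead(D) = −14x³ ÷ 2x³ = −7. Subtract (−7)·D = −14x³ − 63x² − 28x − 49. Remainder: 7x + 9.

Q(x) = 4x⁵ − 8x⁴ − 2x³ + 7x² − 7x − 7; R(x) = 7x + 9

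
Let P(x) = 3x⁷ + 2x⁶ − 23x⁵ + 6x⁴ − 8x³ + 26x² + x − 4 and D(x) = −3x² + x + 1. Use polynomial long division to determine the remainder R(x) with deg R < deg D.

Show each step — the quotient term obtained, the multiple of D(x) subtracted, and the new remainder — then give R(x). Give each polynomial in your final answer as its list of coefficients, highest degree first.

Step 1: lead(3x⁷ + 2x⁶ − 23x⁵ + 6x⁴ − 8x³ + 26x² + x − 4) ÷ lead(D) = 3x⁷ ÷ −3x² = −x⁵. Subtract (−x⁵)·D = 3x⁷ − x⁶ − x⁵. Remainder: 3x⁶ − 22x⁵ + 6x⁴ − 8x³ + 26x² + x − 4.
Step 2: lead(3x⁶ − 22x⁵ + 6x⁴ − 8x³ + 26x² + x − 4) ÷ lead(D) = 3x⁶ ÷ −3x² = −x⁴. Subtract (−x⁴)·D = 3x⁶ − x⁵ − x⁴. Remainder: −21x⁵ + 7x⁴ − 8x³ + 26x² + x − 4.
Step 3: lead(−21x⁵ + 7x⁴ − 8x³ + 26x² + x − 4) ÷ lead(D) = −21x⁵ ÷ −3x² = 7x³. Subtract (7x³)·D = −21x⁵ + 7x⁴ + 7x³. Remainder: −15x³ + 26x² + x − 4.
Step 4: lead(−15x³ + 26x² + x − 4) ÷ lead(D) = −15x³ ÷ −3x² = 5x. Subtract (5x)·D = −15x³ + 5x² + 5x. Remainder: 21x² − 4x − 4.
Step 5: lead(21x² − 4x − 4) ÷ lead(D) = 21x² ÷ −3x² = −7. Subtract (−7)·D = 21x² − 7x − 7. Remainder: 3x + 3.

R = [3, 3]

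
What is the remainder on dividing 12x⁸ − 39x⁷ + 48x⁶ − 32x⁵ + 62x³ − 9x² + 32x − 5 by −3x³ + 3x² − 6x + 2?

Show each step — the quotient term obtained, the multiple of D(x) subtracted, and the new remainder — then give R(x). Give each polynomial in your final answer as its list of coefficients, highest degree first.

R = [9]

Step 1: lead(12x⁸ − 39x⁷ + 48x⁶ − 32x⁵ + 62x³ − 9x² + 32x − 5) ÷ lead(D) = 12x⁸ ÷ −3x³ = −4x⁵. Subtract (−4x⁵)·D = 12x⁸ − 12x⁷ + 24x⁶ − 8x⁵. Remainder: −27x⁷ + 24x⁶ − 24x⁵ + 62x³ − 9x² + 32x − 5.
Step 2: lead(−27x⁷ + 24x⁶ − 24x⁵ + 62x³ − 9x² + 32x − 5) ÷ lead(D) = −27x⁷ ÷ −3x³ = 9x⁴. Subtract (9x⁴)·D = −27x⁷ + 27x⁶ − 54x⁵ + 18x⁴. Remainder: −3x⁶ + 30x⁵ − 18x⁴ + 62x³ − 9x² + 32x − 5.
Step 3: lead(−3x⁶ + 30x⁵ − 18x⁴ + 62x³ − 9x² + 32x − 5) ÷ lead(D) = −3x⁶ ÷ −3x³ = x³. Subtract (x³)·D = −3x⁶ + 3x⁵ − 6x⁴ + 2x³. Remainder: 27x⁵ − 12x⁴ + 60x³ − 9x² + 32x − 5.
Step 4: lead(27x⁵ − 12x⁴ + 60x³ − 9x² + 32x − 5) ÷ lead(D) = 27x⁵ ÷ −3x³ = −9x². Subtract (−9x²)·D = 27x⁵ − 27x⁴ + 54x³ − 18x². Remainder: 15x⁴ + 6x³ + 9x² + 32x − 5.
Step 5: lead(15x⁴ + 6x³ + 9x² + 32x − 5) ÷ lead(D) = 15x⁴ ÷ −3x³ = −5x. Subtract (−5x)·D = 15x⁴ − 15x³ + 30x² − 10x. Remainder: 21x³ − 21x² + 42x − 5.
Step 6: lead(21x³ − 21x² + 42x − 5) ÷ lead(D) = 21x³ ÷ −3x³ = −7. Subtract (−7)·D = 21x³ − 21x² + 42x − 14. Remainder: 9.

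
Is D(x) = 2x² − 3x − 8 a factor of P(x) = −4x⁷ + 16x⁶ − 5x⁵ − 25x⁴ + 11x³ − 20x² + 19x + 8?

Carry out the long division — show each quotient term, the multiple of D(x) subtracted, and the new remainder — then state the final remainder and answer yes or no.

R(x) = 0, so D(x) is a factor of P(x). yes

Step 1: lead(−4x⁷ + 16x⁶ − 5x⁵ − 25x⁴ + 11x³ − 20x² + 19x + 8) ÷ lead(D) = −4x⁷ ÷ 2x² = −2x⁵. Subtract (−2x⁵)·D = −4x⁷ + 6x⁶ + 16x⁵. Remainder: 10x⁶ − 21x⁵ − 25x⁴ + 11x³ − 20x² + 19x + 8.
Step 2: lead(10x⁶ − 21x⁵ − 25x⁴ + 11x³ − 20x² + 19x + 8) ÷ lead(D) = 10x⁶ ÷ 2x² = 5x⁴. Subtract (5x⁴)·D = 10x⁶ − 15x⁵ − 40x⁴. Remainder: −6x⁵ + 15x⁴ + 11x³ − 20x² + 19x + 8.
Step 3: lead(−6x⁵ + 15x⁴ + 11x³ − 20x² + 19x + 8) ÷ lead(D) = −6x⁵ ÷ 2x² = −3x³. Subtract (−3x³)·D = −6x⁵ + 9x⁴ + 24x³. Remainder: 6x⁴ − 13x³ − 20x² + 19x + 8.
Step 4: lead(6x⁴ − 13x³ − 20x² + 19x + 8) ÷ lead(D) = 6x⁴ ÷ 2x² = 3x². Subtract (3x²)·D = 6x⁴ − 9x³ − 24x². Remainder: −4x³ + 4x² + 19x + 8.
Step 5: lead(−4x³ + 4x² + 19x + 8) ÷ lead(D) = −4x³ ÷ 2x² = −2x. Subtract (−2x)·D = −4x³ + 6x² + 16x. Remainder: −2x² + 3x + 8.
Step 6: lead(−2x² + 3x + 8) ÷ lead(D) = −2x² ÷ 2x² = −1. Subtract (−1)·D = −2x² + 3x + 8. Remainder: 0.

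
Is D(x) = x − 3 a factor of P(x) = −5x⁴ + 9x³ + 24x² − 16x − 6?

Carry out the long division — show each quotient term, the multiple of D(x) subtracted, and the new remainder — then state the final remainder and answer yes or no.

R(x) = 0, so D(x) is a factor of P(x). yes

Step 1: lead(−5x⁴ + 9x³ + 24x² − 16x − 6) ÷ lead(D) = −5x⁴ ÷ x = −5x³. Subtract (−5x³)·D = −5x⁴ + 15x³. Remainder: −6x³ + 24x² − 16x − 6.
Step 2: lead(−6x³ + 24x² − 16x − 6) ÷ lead(D) = −6x³ ÷ x = −6x². Subtract (−6x²)·D = −6x³ + 18x². Remainder: 6x² − 16x − 6.
Step 3: lead(6x² − 16x − 6) ÷ lead(D) = 6x² ÷ x = 6x. Subtract (6x)·D = 6x² − 18x. Remainder: 2x − 6.
Step 4: lead(2x − 6) ÷ lead(D) = 2x ÷ x = 2. Subtract (2)·D = 2x − 6. Remainder: 0.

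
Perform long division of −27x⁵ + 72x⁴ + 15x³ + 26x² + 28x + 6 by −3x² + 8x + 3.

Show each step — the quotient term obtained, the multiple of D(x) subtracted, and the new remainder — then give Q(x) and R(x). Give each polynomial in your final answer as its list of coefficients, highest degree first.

Step 1: lead(−27x⁵ + 72x⁴ + 15x³ + 26x² + 28x + 6) ÷ lead(D) = −27x⁵ ÷ −3x² = 9x³. Subtract (9x³)·D = −27x⁵ + 72x⁴ + 27x³. Remainder: −12x³ + 26x² + 28x + 6.
Step 2: lead(−12x³ + 26x² + 28x + 6) ÷ lead(D) = −12x³ ÷ −3x² = 4x. Subtract (4x)·D = −12x³ + 32x² + 12x. Remainder: −6x² + 16x + 6.
Step 3: lead(−6x² + 16x + 6) ÷ lead(D) = −6x² ÷ −3x² = 2. Subtract (2)·D = −6x² + 16x + 6. Remainder: 0.

Q = [9, 0, 4, 2]; R = [0]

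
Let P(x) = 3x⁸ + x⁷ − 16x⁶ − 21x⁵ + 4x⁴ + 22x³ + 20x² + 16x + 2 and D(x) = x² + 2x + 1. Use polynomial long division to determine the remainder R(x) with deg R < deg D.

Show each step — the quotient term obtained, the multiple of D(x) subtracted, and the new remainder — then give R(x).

R(x) = −5

Step 1: lead(3x⁸ + x⁷ − 16x⁶ − 21x⁵ + 4x⁴ + 22x³ + 20x² + 16x + 2) ÷ lead(D) = 3x⁸ ÷ x² = 3x⁶. Subtract (3x⁶)·D = 3x⁸ + 6x⁷ + 3x⁶. Remainder: −5x⁷ − 19x⁶ − 21x⁵ + 4x⁴ + 22x³ + 20x² + 16x + 2.
Step 2: lead(−5x⁷ − 19x⁶ − 21x⁵ + 4x⁴ + 22x³ + 20x² + 16x + 2) ÷ lead(D) = −5x⁷ ÷ x² = −5x⁵. Subtract (−5x⁵)·D = −5x⁷ − 10x⁶ − 5x⁵. Remainder: −9x⁶ − 16x⁵ + 4x⁴ + 22x³ + 20x² + 16x + 2.
Step 3: lead(−9x⁶ − 16x⁵ + 4x⁴ + 22x³ + 20x² + 16x + 2) ÷ lead(D) = −9x⁶ ÷ x² = −9x⁴. Subtract (−9x⁴)·D = −9x⁶ − 18x⁵ − 9x⁴. Remainder: 2x⁵ + 13x⁴ + 22x³ + 20x² + 16x + 2.
Step 4: lead(2x⁵ + 13x⁴ + 22x³ + 20x² + 16x + 2) ÷ lead(D) = 2x⁵ ÷ x² = 2x³. Subtract (2x³)·D = 2x⁵ + 4x⁴ + 2x³. Remainder: 9x⁴ + 20x³ + 20x² + 16x + 2.
Step 5: lead(9x⁴ + 20x³ + 20x² + 16x + 2) ÷ lead(D) = 9x⁴ ÷ x² = 9x². Subtract (9x²)·D = 9x⁴ + 18x³ + 9x². Remainder: 2x³ + 11x² + 16x + 2.
Step 6: lead(2x³ + 11x² + 16x + 2) ÷ lead(D) = 2x³ ÷ x² = 2x. Subtract (2x)·D = 2x³ + 4x² + 2x. Remainder: 7x² + 14x + 2.
Step 7: lead(7x² + 14x + 2) ÷ lead(D) = 7x² ÷ x² = 7. Subtract (7)·D = 7x² + 14x + 7. Remainder: −5.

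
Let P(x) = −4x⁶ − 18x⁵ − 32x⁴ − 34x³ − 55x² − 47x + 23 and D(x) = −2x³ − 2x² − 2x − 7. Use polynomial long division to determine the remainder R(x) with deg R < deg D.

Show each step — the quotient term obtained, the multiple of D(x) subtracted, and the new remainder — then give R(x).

R(x) = −6x − 5

Step 1: lead(−4x⁶ − 18x⁵ − 32x⁴ − 34x³ − 55x² − 47x + 23) ÷ lead(D) = −4x⁶ ÷ −2x³ = 2x³. Subtract (2x³)·D = −4x⁶ − 4x⁵ − 4x⁴ − 14x³. Remainder: −14x⁵ − 28x⁴ − 20x³ − 55x² − 47x + 23.
Step 2: lead(−14x⁵ − 28x⁴ − 20x³ − 55x² − 47x + 23) ÷ lead(D) = −14x⁵ ÷ −2x³ = 7x². Subtract (7x²)·D = −14x⁵ − 14x⁴ − 14x³ − 49x². Remainder: −14x⁴ − 6x³ − 6x² − 47x + 23.
Step 3: lead(−14x⁴ − 6x³ − 6x² − 47x + 23) ÷ lead(D) = −14x⁴ ÷ −2x³ = 7x. Subtract (7x)·D = −14x⁴ − 14x³ − 14x² − 49x. Remainder: 8x³ + 8x² + 2x + 23.
Step 4: lead(8x³ + 8x² + 2x + 23) ÷ lead(D) = 8x³ ÷ −2x³ = −4. Subtract (−4)·D = 8x³ + 8x² + 8x + 28. Remainder: −6x − 5.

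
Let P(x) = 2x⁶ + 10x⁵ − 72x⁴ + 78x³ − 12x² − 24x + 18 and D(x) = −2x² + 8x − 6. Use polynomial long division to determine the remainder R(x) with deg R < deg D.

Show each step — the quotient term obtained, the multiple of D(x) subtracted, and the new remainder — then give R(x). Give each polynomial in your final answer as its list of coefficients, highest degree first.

R = [0]

Step 1: lead(2x⁶ + 10x⁵ − 72x⁴ + 78x³ − 12x² − 24x + 18) ÷ lead(D) = 2x⁶ ÷ −2x² = −x⁴. Subtract (−x⁴)·D = 2x⁶ − 8x⁵ + 6x⁴. Remainder: 18x⁵ − 78x⁴ + 78x³ − 12x² − 24x + 18.
Step 2: lead(18x⁵ − 78x⁴ + 78x³ − 12x² − 24x + 18) ÷ lead(D) = 18x⁵ ÷ −2x² = −9x³. Subtract (−9x³)·D = 18x⁵ − 72x⁴ + 54x³. Remainder: −6x⁴ + 24x³ − 12x² − 24x + 18.
Step 3: lead(−6x⁴ + 24x³ − 12x² − 24x + 18) ÷ lead(D) = −6x⁴ ÷ −2x² = 3x². Subtract (3x²)·D = −6x⁴ + 24x³ − 18x². Remainder: 6x² − 24x + 18.
Step 4: lead(6x² − 24x + 18) ÷ lead(D) = 6x² ÷ −2x² = −3. Subtract (−3)·D = 6x² − 24x + 18. Remainder: 0.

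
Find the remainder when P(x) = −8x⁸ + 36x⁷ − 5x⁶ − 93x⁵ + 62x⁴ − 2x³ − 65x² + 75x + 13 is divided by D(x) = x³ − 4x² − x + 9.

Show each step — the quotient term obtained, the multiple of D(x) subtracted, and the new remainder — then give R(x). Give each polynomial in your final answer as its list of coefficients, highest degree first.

Step 1: lead(−8x⁸ + 36x⁷ − 5x⁶ − 93x⁵ + 62x⁴ − 2x³ − 65x² + 75x + 13) ÷ lead(D) = −8x⁸ ÷ x³ = −8x⁵. Subtract (−8x⁵)·D = −8x⁸ + 32x⁷ + 8x⁶ − 72x⁵. Remainder: 4x⁷ − 13x⁶ − 21x⁵ + 62x⁴ − 2x³ − 65x² + 75x + 13.
Step 2: lead(4x⁷ − 13x⁶ − 21x⁵ + 62x⁴ − 2x³ − 65x² + 75x + 13) ÷ lead(D) = 4x⁷ ÷ x³ = 4x⁴. Subtract (4x⁴)·D = 4x⁷ − 16x⁶ − 4x⁵ + 36x⁴. Remainder: 3x⁶ − 17x⁵ + 26x⁴ − 2x³ − 65x² + 75x + 13.
Step 3: lead(3x⁶ − 17x⁵ + 26x⁴ − 2x³ − 65x² + 75x + 13) ÷ lead(D) = 3x⁶ ÷ x³ = 3x³. Subtract (3x³)·D = 3x⁶ − 12x⁵ − 3x⁴ + 27x³. Remainder: −5x⁵ + 29x⁴ − 29x³ − 65x² + 75x + 13.
Step 4: lead(−5x⁵ + 29x⁴ − 29x³ − 65x² + 75x + 13) ÷ lead(D) = −5x⁵ ÷ x³ = −5x². Subtract (−5x²)·D = −5x⁵ + 20x⁴ + 5x³ − 45x². Remainder: 9x⁴ − 34x³ − 20x² + 75x + 13.
Step 5: lead(9x⁴ − 34x³ − 20x² + 75x + 13) ÷ lead(D) = 9x⁴ ÷ x³ = 9x. Subtract (9x)·D = 9x⁴ − 36x³ − 9x² + 81x. Remainder: 2x³ − 11x² − 6x + 13.
Step 6: lead(2x³ − 11x² − 6x + 13) ÷ lead(D) = 2x³ ÷ x³ = 2. Subtract (2)·D = 2x³ − 8x² − 2x + 18. Remainder: −3x² − 4x − 5.

R = [-3, -4, -5]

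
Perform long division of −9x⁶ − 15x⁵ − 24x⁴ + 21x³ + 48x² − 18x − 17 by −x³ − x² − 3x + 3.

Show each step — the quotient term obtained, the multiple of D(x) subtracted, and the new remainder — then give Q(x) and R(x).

Q(x) = 9x³ + 6x² − 9x − 3; R(x) = −8

Step 1: lead(−9x⁶ − 15x⁵ − 24x⁴ + 21x³ + 48x² − 18x − 17) ÷ lead(D) = −9x⁶ ÷ −x³ = 9x³. Subtract (9x³)·D = −9x⁶ − 9x⁵ − 27x⁴ + 27x³. Remainder: −6x⁵ + 3x⁴ − 6x³ + 48x² − 18x − 17.
Step 2: lead(−6x⁵ + 3x⁴ − 6x³ + 48x² − 18x − 17) ÷ lead(D) = −6x⁵ ÷ −x³ = 6x². Subtract (6x²)·D = −6x⁵ − 6x⁴ − 18x³ + 18x². Remainder: 9x⁴ + 12x³ + 30x² − 18x − 17.
Step 3: lead(9x⁴ + 12x³ + 30x² − 18x − 17) ÷ lead(D) = 9x⁴ ÷ −x³ = −9x. Subtract (−9x)·D = 9x⁴ + 9x³ + 27x² − 27x. Remainder: 3x³ + 3x² + 9x − 17.
Step 4: lead(3x³ + 3x² + 9x − 17) ÷ lead(D) = 3x³ ÷ −x³ = −3. Subtract (−3)·D = 3x³ + 3x² + 9x − 9. Remainder: −8.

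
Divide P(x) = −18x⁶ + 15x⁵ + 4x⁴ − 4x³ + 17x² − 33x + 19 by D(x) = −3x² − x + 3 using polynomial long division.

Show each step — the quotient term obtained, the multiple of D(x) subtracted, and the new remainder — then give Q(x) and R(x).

Q(x) = 6x⁴ − 7x³ + 7x² − 8x + 4; R(x) = −5x + 7

Step 1: lead(−18x⁶ + 15x⁵ + 4x⁴ − 4x³ + 17x² − 33x + 19) ÷ lead(D) = −18x⁶ ÷ −3x² = 6x⁴. Subtract (6x⁴)·D = −18x⁶ − 6x⁵ + 18x⁴. Remainder: 21x⁵ − 14x⁴ − 4x³ + 17x² − 33x + 19.
Step 2: lead(21x⁵ − 14x⁴ − 4x³ + 17x² − 33x + 19) ÷ lead(D) = 21x⁵ ÷ −3x² = −7x³. Subtract (−7x³)·D = 21x⁵ + 7x⁴ − 21x³. Remainder: −21x⁴ + 17x³ + 17x² − 33x + 19.
Step 3: lead(−21x⁴ + 17x³ + 17x² − 33x + 19) ÷ lead(D) = −21x⁴ ÷ −3x² = 7x². Subtract (7x²)·D = −21x⁴ − 7x³ + 21x². Remainder: 24x³ − 4x² − 33x + 19.
Step 4: lead(24x³ − 4x² − 33x + 19) ÷ lead(D) = 24x³ ÷ −3x² = −8x. Subtract (−8x)·D = 24x³ + 8x² − 24x. Remainder: −12x² − 9x + 19.
Step 5: lead(−12x² − 9x + 19) ÷ lead(D) = −12x² ÷ −3x² = 4. Subtract (4)·D = −12x² − 4x + 12. Remainder: −5x + 7.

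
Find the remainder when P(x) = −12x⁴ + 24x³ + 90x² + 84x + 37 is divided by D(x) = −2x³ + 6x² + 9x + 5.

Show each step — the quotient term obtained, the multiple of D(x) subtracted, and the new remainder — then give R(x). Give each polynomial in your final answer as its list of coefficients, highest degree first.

Step 1: lead(−12x⁴ + 24x³ + 90x² + 84x + 37) ÷ lead(D) = −12x⁴ ÷ −2x³ = 6x. Subtract (6x)·D = −12x⁴ + 36x³ + 54x² + 30x. Remainder: −12x³ + 36x² + 54x + 37.
Step 2: lead(−12x³ + 36x² + 54x + 37) ÷ lead(D) = −12x³ ÷ −2x³ = 6. Subtract (6)·D = −12x³ + 36x² + 54x + 30. Remainder: 7.

R = [7]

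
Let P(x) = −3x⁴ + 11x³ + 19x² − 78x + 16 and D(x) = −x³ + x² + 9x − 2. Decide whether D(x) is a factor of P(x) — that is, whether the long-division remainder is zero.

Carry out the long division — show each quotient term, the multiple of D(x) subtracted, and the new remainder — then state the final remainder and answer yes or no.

R(x) = 0, so D(x) is a factor of P(x). yes

Step 1: lead(−3x⁴ + 11x³ + 19x² − 78x + 16) ÷ lead(D) = −3x⁴ ÷ −x³ = 3x. Subtract (3x)·D = −3x⁴ + 3x³ + 27x² − 6x. Remainder: 8x³ − 8x² − 72x + 16.
Step 2: lead(8x³ − 8x² − 72x + 16) ÷ lead(D) = 8x³ ÷ −x³ = −8. Subtract (−8)·D = 8x³ − 8x² − 72x + 16. Remainder: 0.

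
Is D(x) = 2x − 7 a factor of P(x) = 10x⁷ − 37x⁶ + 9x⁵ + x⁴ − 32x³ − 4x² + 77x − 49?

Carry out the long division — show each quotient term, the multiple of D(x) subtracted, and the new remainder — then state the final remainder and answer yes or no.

R(x) = 0, so D(x) is a factor of P(x). yes

Step 1: lead(10x⁷ − 37x⁶ + 9x⁵ + x⁴ − 32x³ − 4x² + 77x − 49) ÷ lead(D) = 10x⁷ ÷ 2x = 5x⁶. Subtract (5x⁶)·D = 10x⁷ − 35x⁶. Remainder: −2x⁶ + 9x⁵ + x⁴ − 32x³ − 4x² + 77x − 49.
Step 2: lead(−2x⁶ + 9x⁵ + x⁴ − 32x³ − 4x² + 77x − 49) ÷ lead(D) = −2x⁶ ÷ 2x = −x⁵. Subtract (−x⁵)·D = −2x⁶ + 7x⁵. Remainder: 2x⁵ + x⁴ − 32x³ − 4x² + 77x − 49.
Step 3: lead(2x⁵ + x⁴ − 32x³ − 4x² + 77x − 49) ÷ lead(D) = 2x⁵ ÷ 2x = x⁴. Subtract (x⁴)·D = 2x⁵ − 7x⁴. Remainder: 8x⁴ − 32x³ − 4x² + 77x − 49.
Step 4: lead(8x⁴ − 32x³ − 4x² + 77x − 49) ÷ lead(D) = 8x⁴ ÷ 2x = 4x³. Subtract (4x³)·D = 8x⁴ − 28x³. Remainder: −4x³ − 4x² + 77x − 49.
Step 5: lead(−4x³ − 4x² + 77x − 49) ÷ lead(D) = −4x³ ÷ 2x = −2x². Subtract (−2x²)·D = −4x³ + 14x². Remainder: −18x² + 77x − 49.
Step 6: lead(−18x² + 77x − 49) ÷ lead(D) = −18x² ÷ 2x = −9x. Subtract (−9x)·D = −18x² + 63x. Remainder: 14x − 49.
Step 7: lead(14x − 49) ÷ lead(D) = 14x ÷ 2x = 7. Subtract (7)·D = 14x − 49. Remainder: 0.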